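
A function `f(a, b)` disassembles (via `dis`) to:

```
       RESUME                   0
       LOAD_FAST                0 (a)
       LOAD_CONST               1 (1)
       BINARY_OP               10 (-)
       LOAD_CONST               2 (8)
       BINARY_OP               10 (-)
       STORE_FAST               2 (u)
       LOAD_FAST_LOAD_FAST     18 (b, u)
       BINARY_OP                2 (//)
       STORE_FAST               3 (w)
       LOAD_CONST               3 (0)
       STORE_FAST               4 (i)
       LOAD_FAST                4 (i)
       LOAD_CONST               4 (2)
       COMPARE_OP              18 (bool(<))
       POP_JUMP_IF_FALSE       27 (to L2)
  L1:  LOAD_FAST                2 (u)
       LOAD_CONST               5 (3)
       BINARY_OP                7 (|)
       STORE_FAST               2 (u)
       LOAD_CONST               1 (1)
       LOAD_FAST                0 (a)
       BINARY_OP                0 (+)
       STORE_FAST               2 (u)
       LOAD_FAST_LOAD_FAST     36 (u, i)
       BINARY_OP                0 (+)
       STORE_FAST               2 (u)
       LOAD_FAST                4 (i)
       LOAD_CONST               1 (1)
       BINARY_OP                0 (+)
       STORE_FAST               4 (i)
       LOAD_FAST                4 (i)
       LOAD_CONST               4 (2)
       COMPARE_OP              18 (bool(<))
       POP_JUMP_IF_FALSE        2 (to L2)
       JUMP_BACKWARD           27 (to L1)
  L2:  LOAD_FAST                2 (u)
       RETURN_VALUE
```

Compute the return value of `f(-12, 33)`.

-10

LOAD_FAST a → push -12. Stack: [-12]
LOAD_CONST → push 1. Stack: [-12, 1]
BINARY_OP - → -12 - 1 = -13. Stack: [-13]
LOAD_CONST → push 8. Stack: [-13, 8]
BINARY_OP - → -13 - 8 = -21. Stack: [-21]
STORE_FAST u → u=-21. Stack: []
LOAD_FAST_LOAD_FAST b,u → push 33,-21. Stack: [33, -21]
BINARY_OP // → 33 // -21 = -2. Stack: [-2]
STORE_FAST w → w=-2. Stack: []
LOAD_CONST → push 0. Stack: [0]
STORE_FAST i → i=0. Stack: []
LOAD_FAST i → push 0. Stack: [0]
LOAD_CONST → push 2. Stack: [0, 2]
COMPARE_OP bool(<) → 0 vs 2 = True. Stack: [True]
POP_JUMP_IF_FALSE → pop True; no jump. Stack: []
LOAD_FAST u → push -21. Stack: [-21]
LOAD_CONST → push 3. Stack: [-21, 3]
BINARY_OP | → -21 | 3 = -21. Stack: [-21]
STORE_FAST u → u=-21. Stack: []
LOAD_CONST → push 1. Stack: [1]
LOAD_FAST a → push -12. Stack: [1, -12]
BINARY_OP + → 1 + -12 = -11. Stack: [-11]
STORE_FAST u → u=-11. Stack: []
LOAD_FAST_LOAD_FAST u,i → push -11,0. Stack: [-11, 0]
BINARY_OP + → -11 + 0 = -11. Stack: [-11]
STORE_FAST u → u=-11. Stack: []
LOAD_FAST i → push 0. Stack: [0]
LOAD_CONST → push 1. Stack: [0, 1]
BINARY_OP + → 0 + 1 = 1. Stack: [1]
STORE_FAST i → i=1. Stack: []
LOAD_FAST i → push 1. Stack: [1]
LOAD_CONST → push 2. Stack: [1, 2]
COMPARE_OP bool(<) → 1 vs 2 = True. Stack: [True]
POP_JUMP_IF_FALSE → pop True; no jump. Stack: []
LOAD_FAST u → push -11. Stack: [-11]
LOAD_CONST → push 3. Stack: [-11, 3]
BINARY_OP | → -11 | 3 = -9. Stack: [-9]
STORE_FAST u → u=-9. Stack: []
LOAD_CONST → push 1. Stack: [1]
LOAD_FAST a → push -12. Stack: [1, -12]
BINARY_OP + → 1 + -12 = -11. Stack: [-11]
STORE_FAST u → u=-11. Stack: []
LOAD_FAST_LOAD_FAST u,i → push -11,1. Stack: [-11, 1]
BINARY_OP + → -11 + 1 = -10. Stack: [-10]
STORE_FAST u → u=-10. Stack: []
LOAD_FAST i → push 1. Stack: [1]
LOAD_CONST → push 1. Stack: [1, 1]
BINARY_OP + → 1 + 1 = 2. Stack: [2]
STORE_FAST i → i=2. Stack: []
LOAD_FAST i → push 2. Stack: [2]
LOAD_CONST → push 2. Stack: [2, 2]
COMPARE_OP bool(<) → 2 vs 2 = False. Stack: [False]
POP_JUMP_IF_FALSE → pop False; jump. Stack: []
LOAD_FAST u → push -10. Stack: [-10]
RETURN_VALUE → return -10.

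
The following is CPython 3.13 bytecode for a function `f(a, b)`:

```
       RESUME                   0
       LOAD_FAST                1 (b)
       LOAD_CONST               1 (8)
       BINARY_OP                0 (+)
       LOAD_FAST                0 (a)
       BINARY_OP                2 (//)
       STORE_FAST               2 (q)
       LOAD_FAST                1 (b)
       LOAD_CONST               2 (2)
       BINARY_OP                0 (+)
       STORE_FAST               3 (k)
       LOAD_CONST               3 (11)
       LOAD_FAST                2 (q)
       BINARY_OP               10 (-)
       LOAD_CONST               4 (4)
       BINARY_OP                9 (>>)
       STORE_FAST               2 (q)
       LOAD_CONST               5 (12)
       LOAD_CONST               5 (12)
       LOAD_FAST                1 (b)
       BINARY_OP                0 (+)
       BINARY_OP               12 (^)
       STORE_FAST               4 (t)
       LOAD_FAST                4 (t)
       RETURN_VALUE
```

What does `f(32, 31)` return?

LOAD_FAST b → push 31. Stack: [31]
LOAD_CONST → push 8. Stack: [31, 8]
BINARY_OP + → 31 + 8 = 39. Stack: [39]
LOAD_FAST a → push 32. Stack: [39, 32]
BINARY_OP // → 39 // 32 = 1. Stack: [1]
STORE_FAST q → q=1. Stack: []
LOAD_FAST b → push 31. Stack: [31]
LOAD_CONST → push 2. Stack: [31, 2]
BINARY_OP + → 31 + 2 = 33. Stack: [33]
STORE_FAST k → k=33. Stack: []
LOAD_CONST → push 11. Stack: [11]
LOAD_FAST q → push 1. Stack: [11, 1]
BINARY_OP - → 11 - 1 = 10. Stack: [10]
LOAD_CONST → push 4. Stack: [10, 4]
BINARY_OP >> → 10 >> 4 = 0. Stack: [0]
STORE_FAST q → q=0. Stack: []
LOAD_CONST → push 12. Stack: [12]
LOAD_CONST → push 12. Stack: [12, 12]
LOAD_FAST b → push 31. Stack: [12, 12, 31]
BINARY_OP + → 12 + 31 = 43. Stack: [12, 43]
BINARY_OP ^ → 12 ^ 43 = 39. Stack: [39]
STORE_FAST t → t=39. Stack: []
LOAD_FAST t → push 39. Stack: [39]
RETURN_VALUE → return 39.

39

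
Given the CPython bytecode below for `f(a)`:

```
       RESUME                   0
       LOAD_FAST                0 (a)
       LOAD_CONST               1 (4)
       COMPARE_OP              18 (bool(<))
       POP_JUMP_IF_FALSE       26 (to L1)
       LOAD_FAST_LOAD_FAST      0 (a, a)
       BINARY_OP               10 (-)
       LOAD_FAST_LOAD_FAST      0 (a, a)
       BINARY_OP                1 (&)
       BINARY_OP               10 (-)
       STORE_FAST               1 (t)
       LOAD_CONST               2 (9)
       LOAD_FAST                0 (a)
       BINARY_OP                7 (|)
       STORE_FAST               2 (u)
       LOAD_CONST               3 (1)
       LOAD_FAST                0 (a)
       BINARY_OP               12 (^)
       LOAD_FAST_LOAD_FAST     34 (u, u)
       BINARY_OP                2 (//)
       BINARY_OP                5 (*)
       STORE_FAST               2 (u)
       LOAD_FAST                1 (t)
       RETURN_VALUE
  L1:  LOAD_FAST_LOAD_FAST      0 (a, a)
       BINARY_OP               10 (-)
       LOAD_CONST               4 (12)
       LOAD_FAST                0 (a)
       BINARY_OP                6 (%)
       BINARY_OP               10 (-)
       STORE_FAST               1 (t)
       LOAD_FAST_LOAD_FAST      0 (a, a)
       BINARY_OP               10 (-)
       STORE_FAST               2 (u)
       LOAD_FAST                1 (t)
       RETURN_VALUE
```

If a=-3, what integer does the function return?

3

LOAD_FAST a → push -3. Stack: [-3]
LOAD_CONST → push 4. Stack: [-3, 4]
COMPARE_OP bool(<) → -3 vs 4 = True. Stack: [True]
POP_JUMP_IF_FALSE → pop True; no jump. Stack: []
LOAD_FAST_LOAD_FAST a,a → push -3,-3. Stack: [-3, -3]
BINARY_OP - → -3 - -3 = 0. Stack: [0]
LOAD_FAST_LOAD_FAST a,a → push -3,-3. Stack: [0, -3, -3]
BINARY_OP & → -3 & -3 = -3. Stack: [0, -3]
BINARY_OP - → 0 - -3 = 3. Stack: [3]
STORE_FAST t → t=3. Stack: []
LOAD_CONST → push 9. Stack: [9]
LOAD_FAST a → push -3. Stack: [9, -3]
BINARY_OP | → 9 | -3 = -3. Stack: [-3]
STORE_FAST u → u=-3. Stack: []
LOAD_CONST → push 1. Stack: [1]
LOAD_FAST a → push -3. Stack: [1, -3]
BINARY_OP ^ → 1 ^ -3 = -4. Stack: [-4]
LOAD_FAST_LOAD_FAST u,u → push -3,-3. Stack: [-4, -3, -3]
BINARY_OP // → -3 // -3 = 1. Stack: [-4, 1]
BINARY_OP * → -4 * 1 = -4. Stack: [-4]
STORE_FAST u → u=-4. Stack: []
LOAD_FAST t → push 3. Stack: [3]
RETURN_VALUE → return 3.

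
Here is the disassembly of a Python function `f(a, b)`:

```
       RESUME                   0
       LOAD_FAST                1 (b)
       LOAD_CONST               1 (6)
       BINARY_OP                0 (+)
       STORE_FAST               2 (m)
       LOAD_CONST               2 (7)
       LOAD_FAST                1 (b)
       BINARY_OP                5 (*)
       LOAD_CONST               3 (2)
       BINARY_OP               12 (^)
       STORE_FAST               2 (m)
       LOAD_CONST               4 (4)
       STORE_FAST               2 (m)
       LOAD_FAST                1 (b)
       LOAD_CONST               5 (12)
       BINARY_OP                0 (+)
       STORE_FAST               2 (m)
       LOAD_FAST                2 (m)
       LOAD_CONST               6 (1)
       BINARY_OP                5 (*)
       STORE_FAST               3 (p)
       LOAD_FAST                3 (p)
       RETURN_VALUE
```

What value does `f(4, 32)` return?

44

LOAD_FAST b → push 32. Stack: [32]
LOAD_CONST → push 6. Stack: [32, 6]
BINARY_OP + → 32 + 6 = 38. Stack: [38]
STORE_FAST m → m=38. Stack: []
LOAD_CONST → push 7. Stack: [7]
LOAD_FAST b → push 32. Stack: [7, 32]
BINARY_OP * → 7 * 32 = 224. Stack: [224]
LOAD_CONST → push 2. Stack: [224, 2]
BINARY_OP ^ → 224 ^ 2 = 226. Stack: [226]
STORE_FAST m → m=226. Stack: []
LOAD_CONST → push 4. Stack: [4]
STORE_FAST m → m=4. Stack: []
LOAD_FAST b → push 32. Stack: [32]
LOAD_CONST → push 12. Stack: [32, 12]
BINARY_OP + → 32 + 12 = 44. Stack: [44]
STORE_FAST m → m=44. Stack: []
LOAD_FAST m → push 44. Stack: [44]
LOAD_CONST → push 1. Stack: [44, 1]
BINARY_OP * → 44 * 1 = 44. Stack: [44]
STORE_FAST p → p=44. Stack: []
LOAD_FAST p → push 44. Stack: [44]
RETURN_VALUE → return 44.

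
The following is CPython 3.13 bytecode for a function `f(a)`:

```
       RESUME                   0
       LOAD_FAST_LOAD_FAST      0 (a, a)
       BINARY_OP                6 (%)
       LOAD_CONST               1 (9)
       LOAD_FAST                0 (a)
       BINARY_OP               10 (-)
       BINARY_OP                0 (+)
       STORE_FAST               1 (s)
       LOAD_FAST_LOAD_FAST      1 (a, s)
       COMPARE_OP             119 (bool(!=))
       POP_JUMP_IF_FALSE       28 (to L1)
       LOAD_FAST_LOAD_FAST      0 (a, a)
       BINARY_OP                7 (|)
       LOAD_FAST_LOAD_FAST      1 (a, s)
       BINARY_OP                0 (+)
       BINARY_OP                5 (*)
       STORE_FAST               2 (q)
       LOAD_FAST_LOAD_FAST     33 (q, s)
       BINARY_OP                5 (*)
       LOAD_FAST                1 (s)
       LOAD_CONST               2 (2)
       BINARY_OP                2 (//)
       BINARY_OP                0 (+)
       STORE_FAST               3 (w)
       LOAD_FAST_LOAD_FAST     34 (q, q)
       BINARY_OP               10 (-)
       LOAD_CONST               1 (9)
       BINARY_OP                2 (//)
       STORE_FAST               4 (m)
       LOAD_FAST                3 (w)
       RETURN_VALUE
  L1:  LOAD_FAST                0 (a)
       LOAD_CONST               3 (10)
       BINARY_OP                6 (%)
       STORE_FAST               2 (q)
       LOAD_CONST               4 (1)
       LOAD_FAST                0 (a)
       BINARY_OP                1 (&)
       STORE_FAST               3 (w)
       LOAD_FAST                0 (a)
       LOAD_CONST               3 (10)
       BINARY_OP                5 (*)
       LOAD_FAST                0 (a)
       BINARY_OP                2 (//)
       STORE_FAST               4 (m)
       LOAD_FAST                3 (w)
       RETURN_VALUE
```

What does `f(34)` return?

-7663

LOAD_FAST_LOAD_FAST a,a → push 34,34. Stack: [34, 34]
BINARY_OP % → 34 % 34 = 0. Stack: [0]
LOAD_CONST → push 9. Stack: [0, 9]
LOAD_FAST a → push 34. Stack: [0, 9, 34]
BINARY_OP - → 9 - 34 = -25. Stack: [0, -25]
BINARY_OP + → 0 + -25 = -25. Stack: [-25]
STORE_FAST s → s=-25. Stack: []
LOAD_FAST_LOAD_FAST a,s → push 34,-25. Stack: [34, -25]
COMPARE_OP bool(!=) → 34 vs -25 = True. Stack: [True]
POP_JUMP_IF_FALSE → pop True; no jump. Stack: []
LOAD_FAST_LOAD_FAST a,a → push 34,34. Stack: [34, 34]
BINARY_OP | → 34 | 34 = 34. Stack: [34]
LOAD_FAST_LOAD_FAST a,s → push 34,-25. Stack: [34, 34, -25]
BINARY_OP + → 34 + -25 = 9. Stack: [34, 9]
BINARY_OP * → 34 * 9 = 306. Stack: [306]
STORE_FAST q → q=306. Stack: []
LOAD_FAST_LOAD_FAST q,s → push 306,-25. Stack: [306, -25]
BINARY_OP * → 306 * -25 = -7650. Stack: [-7650]
LOAD_FAST s → push -25. Stack: [-7650, -25]
LOAD_CONST → push 2. Stack: [-7650, -25, 2]
BINARY_OP // → -25 // 2 = -13. Stack: [-7650, -13]
BINARY_OP + → -7650 + -13 = -7663. Stack: [-7663]
STORE_FAST w → w=-7663. Stack: []
LOAD_FAST_LOAD_FAST q,q → push 306,306. Stack: [306, 306]
BINARY_OP - → 306 - 306 = 0. Stack: [0]
LOAD_CONST → push 9. Stack: [0, 9]
BINARY_OP // → 0 // 9 = 0. Stack: [0]
STORE_FAST m → m=0. Stack: []
LOAD_FAST w → push -7663. Stack: [-7663]
RETURN_VALUE → return -7663.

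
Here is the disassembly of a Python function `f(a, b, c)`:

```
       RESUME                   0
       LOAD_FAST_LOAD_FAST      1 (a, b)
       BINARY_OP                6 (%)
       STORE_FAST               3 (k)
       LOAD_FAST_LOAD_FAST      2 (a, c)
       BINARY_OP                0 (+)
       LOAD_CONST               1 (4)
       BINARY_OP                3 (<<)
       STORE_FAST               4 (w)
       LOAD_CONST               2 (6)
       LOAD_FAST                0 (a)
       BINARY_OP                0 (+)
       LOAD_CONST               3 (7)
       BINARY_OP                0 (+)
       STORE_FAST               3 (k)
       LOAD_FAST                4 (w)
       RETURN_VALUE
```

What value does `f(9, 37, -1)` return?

LOAD_FAST_LOAD_FAST a,b → push 9,37. Stack: [9, 37]
BINARY_OP % → 9 % 37 = 9. Stack: [9]
STORE_FAST k → k=9. Stack: []
LOAD_FAST_LOAD_FAST a,c → push 9,-1. Stack: [9, -1]
BINARY_OP + → 9 + -1 = 8. Stack: [8]
LOAD_CONST → push 4. Stack: [8, 4]
BINARY_OP << → 8 << 4 = 128. Stack: [128]
STORE_FAST w → w=128. Stack: []
LOAD_CONST → push 6. Stack: [6]
LOAD_FAST a → push 9. Stack: [6, 9]
BINARY_OP + → 6 + 9 = 15. Stack: [15]
LOAD_CONST → push 7. Stack: [15, 7]
BINARY_OP + → 15 + 7 = 22. Stack: [22]
STORE_FAST k → k=22. Stack: []
LOAD_FAST w → push 128. Stack: [128]
RETURN_VALUE → return 128.

128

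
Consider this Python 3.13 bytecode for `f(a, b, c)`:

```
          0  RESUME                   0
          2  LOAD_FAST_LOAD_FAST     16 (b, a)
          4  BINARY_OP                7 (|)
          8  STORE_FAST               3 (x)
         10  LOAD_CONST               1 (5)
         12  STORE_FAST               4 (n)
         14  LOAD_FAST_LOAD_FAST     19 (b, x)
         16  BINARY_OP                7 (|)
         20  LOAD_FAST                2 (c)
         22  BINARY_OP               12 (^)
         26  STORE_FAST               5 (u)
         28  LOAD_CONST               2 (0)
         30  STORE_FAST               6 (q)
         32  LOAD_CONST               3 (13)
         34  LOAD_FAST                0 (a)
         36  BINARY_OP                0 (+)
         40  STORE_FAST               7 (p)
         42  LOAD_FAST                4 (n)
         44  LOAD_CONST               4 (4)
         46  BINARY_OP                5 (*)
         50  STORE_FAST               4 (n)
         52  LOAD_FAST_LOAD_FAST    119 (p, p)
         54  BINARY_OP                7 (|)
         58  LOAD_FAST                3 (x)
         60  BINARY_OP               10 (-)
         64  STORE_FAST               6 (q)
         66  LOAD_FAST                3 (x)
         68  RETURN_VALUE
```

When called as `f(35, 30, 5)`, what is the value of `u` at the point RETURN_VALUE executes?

LOAD_FAST_LOAD_FAST b,a → push 30,35. Stack: [30, 35]
BINARY_OP | → 30 | 35 = 63. Stack: [63]
STORE_FAST x → x=63. Stack: []
LOAD_CONST → push 5. Stack: [5]
STORE_FAST n → n=5. Stack: []
LOAD_FAST_LOAD_FAST b,x → push 30,63. Stack: [30, 63]
BINARY_OP | → 30 | 63 = 63. Stack: [63]
LOAD_FAST c → push 5. Stack: [63, 5]
BINARY_OP ^ → 63 ^ 5 = 58. Stack: [58]
STORE_FAST u → u=58. Stack: []
LOAD_CONST → push 0. Stack: [0]
STORE_FAST q → q=0. Stack: []
LOAD_CONST → push 13. Stack: [13]
LOAD_FAST a → push 35. Stack: [13, 35]
BINARY_OP + → 13 + 35 = 48. Stack: [48]
STORE_FAST p → p=48. Stack: []
LOAD_FAST n → push 5. Stack: [5]
LOAD_CONST → push 4. Stack: [5, 4]
BINARY_OP * → 5 * 4 = 20. Stack: [20]
STORE_FAST n → n=20. Stack: []
LOAD_FAST_LOAD_FAST p,p → push 48,48. Stack: [48, 48]
BINARY_OP | → 48 | 48 = 48. Stack: [48]
LOAD_FAST x → push 63. Stack: [48, 63]
BINARY_OP - → 48 - 63 = -15. Stack: [-15]
STORE_FAST q → q=-15. Stack: []
LOAD_FAST x → push 63. Stack: [63]
RETURN_VALUE → return 63.

58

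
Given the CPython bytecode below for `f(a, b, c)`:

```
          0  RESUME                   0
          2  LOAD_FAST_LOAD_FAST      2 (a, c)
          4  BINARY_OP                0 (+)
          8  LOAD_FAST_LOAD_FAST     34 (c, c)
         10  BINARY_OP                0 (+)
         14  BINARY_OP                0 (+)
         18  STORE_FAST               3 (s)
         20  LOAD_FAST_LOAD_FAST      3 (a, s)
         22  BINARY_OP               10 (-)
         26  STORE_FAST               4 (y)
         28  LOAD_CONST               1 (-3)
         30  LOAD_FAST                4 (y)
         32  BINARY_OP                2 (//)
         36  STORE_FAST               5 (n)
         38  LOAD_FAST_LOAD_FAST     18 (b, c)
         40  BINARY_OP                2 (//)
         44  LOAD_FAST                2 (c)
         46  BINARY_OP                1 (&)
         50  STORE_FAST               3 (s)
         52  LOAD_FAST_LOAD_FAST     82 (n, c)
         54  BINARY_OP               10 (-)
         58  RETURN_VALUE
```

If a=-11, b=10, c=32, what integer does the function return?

LOAD_FAST_LOAD_FAST a,c → push -11,32. Stack: [-11, 32]
BINARY_OP + → -11 + 32 = 21. Stack: [21]
LOAD_FAST_LOAD_FAST c,c → push 32,32. Stack: [21, 32, 32]
BINARY_OP + → 32 + 32 = 64. Stack: [21, 64]
BINARY_OP + → 21 + 64 = 85. Stack: [85]
STORE_FAST s → s=85. Stack: []
LOAD_FAST_LOAD_FAST a,s → push -11,85. Stack: [-11, 85]
BINARY_OP - → -11 - 85 = -96. Stack: [-96]
STORE_FAST y → y=-96. Stack: []
LOAD_CONST → push -3. Stack: [-3]
LOAD_FAST y → push -96. Stack: [-3, -96]
BINARY_OP // → -3 // -96 = 0. Stack: [0]
STORE_FAST n → n=0. Stack: []
LOAD_FAST_LOAD_FAST b,c → push 10,32. Stack: [10, 32]
BINARY_OP // → 10 // 32 = 0. Stack: [0]
LOAD_FAST c → push 32. Stack: [0, 32]
BINARY_OP & → 0 & 32 = 0. Stack: [0]
STORE_FAST s → s=0. Stack: []
LOAD_FAST_LOAD_FAST n,c → push 0,32. Stack: [0, 32]
BINARY_OP - → 0 - 32 = -32. Stack: [-32]
RETURN_VALUE → return -32.

-32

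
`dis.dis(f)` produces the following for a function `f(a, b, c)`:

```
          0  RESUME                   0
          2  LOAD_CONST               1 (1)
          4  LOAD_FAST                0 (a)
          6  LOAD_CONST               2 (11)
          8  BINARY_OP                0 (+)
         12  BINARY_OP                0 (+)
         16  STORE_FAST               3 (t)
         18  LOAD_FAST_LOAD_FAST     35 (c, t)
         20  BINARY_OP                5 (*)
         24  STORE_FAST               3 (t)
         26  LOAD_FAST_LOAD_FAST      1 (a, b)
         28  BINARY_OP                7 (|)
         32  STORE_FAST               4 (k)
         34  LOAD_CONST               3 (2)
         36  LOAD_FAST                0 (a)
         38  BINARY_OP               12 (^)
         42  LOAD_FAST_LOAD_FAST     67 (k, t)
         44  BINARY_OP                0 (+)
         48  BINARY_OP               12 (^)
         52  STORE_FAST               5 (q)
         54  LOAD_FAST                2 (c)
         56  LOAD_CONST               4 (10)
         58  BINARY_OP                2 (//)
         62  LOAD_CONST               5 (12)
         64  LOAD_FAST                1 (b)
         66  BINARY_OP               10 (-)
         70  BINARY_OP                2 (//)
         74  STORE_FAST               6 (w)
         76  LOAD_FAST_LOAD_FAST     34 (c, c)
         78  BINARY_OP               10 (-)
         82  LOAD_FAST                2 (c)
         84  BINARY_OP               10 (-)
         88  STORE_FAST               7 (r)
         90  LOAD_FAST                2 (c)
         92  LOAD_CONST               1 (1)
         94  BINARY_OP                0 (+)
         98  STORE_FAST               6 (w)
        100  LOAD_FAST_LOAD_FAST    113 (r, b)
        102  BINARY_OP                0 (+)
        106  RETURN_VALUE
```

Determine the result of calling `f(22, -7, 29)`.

-36

LOAD_CONST → push 1. Stack: [1]
LOAD_FAST a → push 22. Stack: [1, 22]
LOAD_CONST → push 11. Stack: [1, 22, 11]
BINARY_OP + → 22 + 11 = 33. Stack: [1, 33]
BINARY_OP + → 1 + 33 = 34. Stack: [34]
STORE_FAST t → t=34. Stack: []
LOAD_FAST_LOAD_FAST c,t → push 29,34. Stack: [29, 34]
BINARY_OP * → 29 * 34 = 986. Stack: [986]
STORE_FAST t → t=986. Stack: []
LOAD_FAST_LOAD_FAST a,b → push 22,-7. Stack: [22, -7]
BINARY_OP | → 22 | -7 = -1. Stack: [-1]
STORE_FAST k → k=-1. Stack: []
LOAD_CONST → push 2. Stack: [2]
LOAD_FAST a → push 22. Stack: [2, 22]
BINARY_OP ^ → 2 ^ 22 = 20. Stack: [20]
LOAD_FAST_LOAD_FAST k,t → push -1,986. Stack: [20, -1, 986]
BINARY_OP + → -1 + 986 = 985. Stack: [20, 985]
BINARY_OP ^ → 20 ^ 985 = 973. Stack: [973]
STORE_FAST q → q=973. Stack: []
LOAD_FAST c → push 29. Stack: [29]
LOAD_CONST → push 10. Stack: [29, 10]
BINARY_OP // → 29 // 10 = 2. Stack: [2]
LOAD_CONST → push 12. Stack: [2, 12]
LOAD_FAST b → push -7. Stack: [2, 12, -7]
BINARY_OP - → 12 - -7 = 19. Stack: [2, 19]
BINARY_OP // → 2 // 19 = 0. Stack: [0]
STORE_FAST w → w=0. Stack: []
LOAD_FAST_LOAD_FAST c,c → push 29,29. Stack: [29, 29]
BINARY_OP - → 29 - 29 = 0. Stack: [0]
LOAD_FAST c → push 29. Stack: [0, 29]
BINARY_OP - → 0 - 29 = -29. Stack: [-29]
STORE_FAST r → r=-29. Stack: []
LOAD_FAST c → push 29. Stack: [29]
LOAD_CONST → push 1. Stack: [29, 1]
BINARY_OP + → 29 + 1 = 30. Stack: [30]
STORE_FAST w → w=30. Stack: []
LOAD_FAST_LOAD_FAST r,b → push -29,-7. Stack: [-29, -7]
BINARY_OP + → -29 + -7 = -36. Stack: [-36]
RETURN_VALUE → return -36.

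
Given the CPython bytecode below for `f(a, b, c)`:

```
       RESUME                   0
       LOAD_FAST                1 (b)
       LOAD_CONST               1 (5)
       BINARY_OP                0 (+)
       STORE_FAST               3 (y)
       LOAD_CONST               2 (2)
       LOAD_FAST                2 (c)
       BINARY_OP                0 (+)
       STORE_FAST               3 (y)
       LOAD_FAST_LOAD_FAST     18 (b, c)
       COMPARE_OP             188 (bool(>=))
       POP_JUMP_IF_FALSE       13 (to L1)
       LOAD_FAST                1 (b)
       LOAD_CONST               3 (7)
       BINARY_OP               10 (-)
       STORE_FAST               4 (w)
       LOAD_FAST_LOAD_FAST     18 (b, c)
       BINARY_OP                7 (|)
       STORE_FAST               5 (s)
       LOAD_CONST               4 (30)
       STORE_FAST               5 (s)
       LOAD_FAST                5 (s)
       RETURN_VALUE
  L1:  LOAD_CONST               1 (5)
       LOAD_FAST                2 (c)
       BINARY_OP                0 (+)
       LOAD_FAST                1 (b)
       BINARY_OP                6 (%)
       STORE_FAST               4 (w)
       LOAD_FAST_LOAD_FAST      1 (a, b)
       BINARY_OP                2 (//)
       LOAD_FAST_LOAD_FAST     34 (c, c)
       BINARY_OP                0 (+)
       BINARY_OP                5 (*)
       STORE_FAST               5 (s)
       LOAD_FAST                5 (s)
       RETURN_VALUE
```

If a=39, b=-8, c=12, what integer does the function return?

LOAD_FAST b → push -8. Stack: [-8]
LOAD_CONST → push 5. Stack: [-8, 5]
BINARY_OP + → -8 + 5 = -3. Stack: [-3]
STORE_FAST y → y=-3. Stack: []
LOAD_CONST → push 2. Stack: [2]
LOAD_FAST c → push 12. Stack: [2, 12]
BINARY_OP + → 2 + 12 = 14. Stack: [14]
STORE_FAST y → y=14. Stack: []
LOAD_FAST_LOAD_FAST b,c → push -8,12. Stack: [-8, 12]
COMPARE_OP bool(>=) → -8 vs 12 = False. Stack: [False]
POP_JUMP_IF_FALSE → pop False; jump. Stack: []
LOAD_CONST → push 5. Stack: [5]
LOAD_FAST c → push 12. Stack: [5, 12]
BINARY_OP + → 5 + 12 = 17. Stack: [17]
LOAD_FAST b → push -8. Stack: [17, -8]
BINARY_OP % → 17 % -8 = -7. Stack: [-7]
STORE_FAST w → w=-7. Stack: []
LOAD_FAST_LOAD_FAST a,b → push 39,-8. Stack: [39, -8]
BINARY_OP // → 39 // -8 = -5. Stack: [-5]
LOAD_FAST_LOAD_FAST c,c → push 12,12. Stack: [-5, 12, 12]
BINARY_OP + → 12 + 12 = 24. Stack: [-5, 24]
BINARY_OP * → -5 * 24 = -120. Stack: [-120]
STORE_FAST s → s=-120. Stack: []
LOAD_FAST s → push -120. Stack: [-120]
RETURN_VALUE → return -120.

-120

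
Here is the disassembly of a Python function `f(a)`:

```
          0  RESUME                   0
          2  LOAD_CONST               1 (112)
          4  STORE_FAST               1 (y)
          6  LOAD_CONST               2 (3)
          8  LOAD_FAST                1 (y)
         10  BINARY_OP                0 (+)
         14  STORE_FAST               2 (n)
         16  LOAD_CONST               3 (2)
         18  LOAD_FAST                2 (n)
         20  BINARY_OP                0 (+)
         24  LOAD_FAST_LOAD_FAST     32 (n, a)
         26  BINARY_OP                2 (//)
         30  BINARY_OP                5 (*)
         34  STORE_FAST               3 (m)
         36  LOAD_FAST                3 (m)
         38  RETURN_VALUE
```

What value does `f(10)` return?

LOAD_CONST → push 112. Stack: [112]
STORE_FAST y → y=112. Stack: []
LOAD_CONST → push 3. Stack: [3]
LOAD_FAST y → push 112. Stack: [3, 112]
BINARY_OP + → 3 + 112 = 115. Stack: [115]
STORE_FAST n → n=115. Stack: []
LOAD_CONST → push 2. Stack: [2]
LOAD_FAST n → push 115. Stack: [2, 115]
BINARY_OP + → 2 + 115 = 117. Stack: [117]
LOAD_FAST_LOAD_FAST n,a → push 115,10. Stack: [117, 115, 10]
BINARY_OP // → 115 // 10 = 11. Stack: [117, 11]
BINARY_OP * → 117 * 11 = 1287. Stack: [1287]
STORE_FAST m → m=1287. Stack: []
LOAD_FAST m → push 1287. Stack: [1287]
RETURN_VALUE → return 1287.

1287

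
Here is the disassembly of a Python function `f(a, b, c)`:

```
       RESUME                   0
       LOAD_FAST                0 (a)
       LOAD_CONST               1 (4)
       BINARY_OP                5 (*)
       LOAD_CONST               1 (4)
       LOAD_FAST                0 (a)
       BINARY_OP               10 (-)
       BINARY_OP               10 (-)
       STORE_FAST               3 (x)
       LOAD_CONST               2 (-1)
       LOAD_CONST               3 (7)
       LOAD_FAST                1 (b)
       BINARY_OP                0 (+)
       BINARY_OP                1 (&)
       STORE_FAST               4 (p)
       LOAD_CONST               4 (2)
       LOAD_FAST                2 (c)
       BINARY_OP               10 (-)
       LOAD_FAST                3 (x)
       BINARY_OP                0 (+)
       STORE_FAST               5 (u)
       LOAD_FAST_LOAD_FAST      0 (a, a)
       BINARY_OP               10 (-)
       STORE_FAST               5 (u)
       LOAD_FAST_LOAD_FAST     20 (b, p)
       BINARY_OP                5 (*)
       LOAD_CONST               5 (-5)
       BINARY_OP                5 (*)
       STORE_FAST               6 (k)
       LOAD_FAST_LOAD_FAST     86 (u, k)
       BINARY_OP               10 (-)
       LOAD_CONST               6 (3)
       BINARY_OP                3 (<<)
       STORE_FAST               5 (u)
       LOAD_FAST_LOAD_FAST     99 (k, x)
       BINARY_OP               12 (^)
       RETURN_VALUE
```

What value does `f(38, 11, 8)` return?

LOAD_FAST a → push 38. Stack: [38]
LOAD_CONST → push 4. Stack: [38, 4]
BINARY_OP * → 38 * 4 = 152. Stack: [152]
LOAD_CONST → push 4. Stack: [152, 4]
LOAD_FAST a → push 38. Stack: [152, 4, 38]
BINARY_OP - → 4 - 38 = -34. Stack: [152, -34]
BINARY_OP - → 152 - -34 = 186. Stack: [186]
STORE_FAST x → x=186. Stack: []
LOAD_CONST → push -1. Stack: [-1]
LOAD_CONST → push 7. Stack: [-1, 7]
LOAD_FAST b → push 11. Stack: [-1, 7, 11]
BINARY_OP + → 7 + 11 = 18. Stack: [-1, 18]
BINARY_OP & → -1 & 18 = 18. Stack: [18]
STORE_FAST p → p=18. Stack: []
LOAD_CONST → push 2. Stack: [2]
LOAD_FAST c → push 8. Stack: [2, 8]
BINARY_OP - → 2 - 8 = -6. Stack: [-6]
LOAD_FAST x → push 186. Stack: [-6, 186]
BINARY_OP + → -6 + 186 = 180. Stack: [180]
STORE_FAST u → u=180. Stack: []
LOAD_FAST_LOAD_FAST a,a → push 38,38. Stack: [38, 38]
BINARY_OP - → 38 - 38 = 0. Stack: [0]
STORE_FAST u → u=0. Stack: []
LOAD_FAST_LOAD_FAST b,p → push 11,18. Stack: [11, 18]
BINARY_OP * → 11 * 18 = 198. Stack: [198]
LOAD_CONST → push -5. Stack: [198, -5]
BINARY_OP * → 198 * -5 = -990. Stack: [-990]
STORE_FAST k → k=-990. Stack: []
LOAD_FAST_LOAD_FAST u,k → push 0,-990. Stack: [0, -990]
BINARY_OP - → 0 - -990 = 990. Stack: [990]
LOAD_CONST → push 3. Stack: [990, 3]
BINARY_OP << → 990 << 3 = 7920. Stack: [7920]
STORE_FAST u → u=7920. Stack: []
LOAD_FAST_LOAD_FAST k,x → push -990,186. Stack: [-990, 186]
BINARY_OP ^ → -990 ^ 186 = -872. Stack: [-872]
RETURN_VALUE → return -872.

-872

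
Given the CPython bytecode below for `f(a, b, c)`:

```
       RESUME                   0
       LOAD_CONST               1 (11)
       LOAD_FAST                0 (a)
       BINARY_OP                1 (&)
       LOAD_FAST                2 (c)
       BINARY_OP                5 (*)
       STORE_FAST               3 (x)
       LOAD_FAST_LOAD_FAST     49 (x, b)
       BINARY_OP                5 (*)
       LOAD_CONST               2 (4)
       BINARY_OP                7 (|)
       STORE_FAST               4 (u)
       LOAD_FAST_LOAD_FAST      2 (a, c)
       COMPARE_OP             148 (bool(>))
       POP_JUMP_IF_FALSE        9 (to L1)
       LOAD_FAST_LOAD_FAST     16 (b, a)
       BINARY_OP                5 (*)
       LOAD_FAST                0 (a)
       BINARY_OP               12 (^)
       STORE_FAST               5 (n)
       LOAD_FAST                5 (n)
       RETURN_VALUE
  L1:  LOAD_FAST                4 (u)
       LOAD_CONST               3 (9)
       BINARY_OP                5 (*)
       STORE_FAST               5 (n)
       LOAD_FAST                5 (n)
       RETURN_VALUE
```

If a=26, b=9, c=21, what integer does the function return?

LOAD_CONST → push 11. Stack: [11]
LOAD_FAST a → push 26. Stack: [11, 26]
BINARY_OP & → 11 & 26 = 10. Stack: [10]
LOAD_FAST c → push 21. Stack: [10, 21]
BINARY_OP * → 10 * 21 = 210. Stack: [210]
STORE_FAST x → x=210. Stack: []
LOAD_FAST_LOAD_FAST x,b → push 210,9. Stack: [210, 9]
BINARY_OP * → 210 * 9 = 1890. Stack: [1890]
LOAD_CONST → push 4. Stack: [1890, 4]
BINARY_OP | → 1890 | 4 = 1894. Stack: [1894]
STORE_FAST u → u=1894. Stack: []
LOAD_FAST_LOAD_FAST a,c → push 26,21. Stack: [26, 21]
COMPARE_OP bool(>) → 26 vs 21 = True. Stack: [True]
POP_JUMP_IF_FALSE → pop True; no jump. Stack: []
LOAD_FAST_LOAD_FAST b,a → push 9,26. Stack: [9, 26]
BINARY_OP * → 9 * 26 = 234. Stack: [234]
LOAD_FAST a → push 26. Stack: [234, 26]
BINARY_OP ^ → 234 ^ 26 = 240. Stack: [240]
STORE_FAST n → n=240. Stack: []
LOAD_FAST n → push 240. Stack: [240]
RETURN_VALUE → return 240.

240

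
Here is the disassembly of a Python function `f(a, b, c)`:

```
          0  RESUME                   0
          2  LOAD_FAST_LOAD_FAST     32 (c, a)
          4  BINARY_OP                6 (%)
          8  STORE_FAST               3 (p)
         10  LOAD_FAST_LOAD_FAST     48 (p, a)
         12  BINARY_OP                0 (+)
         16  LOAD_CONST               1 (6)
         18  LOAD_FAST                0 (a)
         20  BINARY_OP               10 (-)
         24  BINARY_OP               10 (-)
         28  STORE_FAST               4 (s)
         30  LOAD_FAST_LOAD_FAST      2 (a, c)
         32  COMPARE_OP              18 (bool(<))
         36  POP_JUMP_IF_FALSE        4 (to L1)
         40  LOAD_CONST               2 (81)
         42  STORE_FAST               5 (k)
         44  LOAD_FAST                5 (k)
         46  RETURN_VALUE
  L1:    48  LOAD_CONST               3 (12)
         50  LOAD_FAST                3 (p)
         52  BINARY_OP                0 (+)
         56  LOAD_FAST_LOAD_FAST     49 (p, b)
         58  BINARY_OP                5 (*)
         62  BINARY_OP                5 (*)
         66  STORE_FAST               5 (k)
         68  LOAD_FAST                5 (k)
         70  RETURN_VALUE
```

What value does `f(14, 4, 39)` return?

81

LOAD_FAST_LOAD_FAST c,a → push 39,14. Stack: [39, 14]
BINARY_OP % → 39 % 14 = 11. Stack: [11]
STORE_FAST p → p=11. Stack: []
LOAD_FAST_LOAD_FAST p,a → push 11,14. Stack: [11, 14]
BINARY_OP + → 11 + 14 = 25. Stack: [25]
LOAD_CONST → push 6. Stack: [25, 6]
LOAD_FAST a → push 14. Stack: [25, 6, 14]
BINARY_OP - → 6 - 14 = -8. Stack: [25, -8]
BINARY_OP - → 25 - -8 = 33. Stack: [33]
STORE_FAST s → s=33. Stack: []
LOAD_FAST_LOAD_FAST a,c → push 14,39. Stack: [14, 39]
COMPARE_OP bool(<) → 14 vs 39 = True. Stack: [True]
POP_JUMP_IF_FALSE → pop True; no jump. Stack: []
LOAD_CONST → push 81. Stack: [81]
STORE_FAST k → k=81. Stack: []
LOAD_FAST k → push 81. Stack: [81]
RETURN_VALUE → return 81.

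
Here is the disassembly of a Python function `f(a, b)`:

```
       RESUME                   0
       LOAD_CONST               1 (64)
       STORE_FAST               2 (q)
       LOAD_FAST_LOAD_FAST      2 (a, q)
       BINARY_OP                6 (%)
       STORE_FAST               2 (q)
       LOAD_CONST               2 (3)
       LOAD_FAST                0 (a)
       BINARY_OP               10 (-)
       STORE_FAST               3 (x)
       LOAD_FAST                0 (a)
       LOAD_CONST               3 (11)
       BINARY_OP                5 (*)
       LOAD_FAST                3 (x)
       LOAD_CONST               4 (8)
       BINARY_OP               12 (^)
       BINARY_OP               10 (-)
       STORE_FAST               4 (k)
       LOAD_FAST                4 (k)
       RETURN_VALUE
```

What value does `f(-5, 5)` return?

LOAD_CONST → push 64. Stack: [64]
STORE_FAST q → q=64. Stack: []
LOAD_FAST_LOAD_FAST a,q → push -5,64. Stack: [-5, 64]
BINARY_OP % → -5 % 64 = 59. Stack: [59]
STORE_FAST q → q=59. Stack: []
LOAD_CONST → push 3. Stack: [3]
LOAD_FAST a → push -5. Stack: [3, -5]
BINARY_OP - → 3 - -5 = 8. Stack: [8]
STORE_FAST x → x=8. Stack: []
LOAD_FAST a → push -5. Stack: [-5]
LOAD_CONST → push 11. Stack: [-5, 11]
BINARY_OP * → -5 * 11 = -55. Stack: [-55]
LOAD_FAST x → push 8. Stack: [-55, 8]
LOAD_CONST → push 8. Stack: [-55, 8, 8]
BINARY_OP ^ → 8 ^ 8 = 0. Stack: [-55, 0]
BINARY_OP - → -55 - 0 = -55. Stack: [-55]
STORE_FAST k → k=-55. Stack: []
LOAD_FAST k → push -55. Stack: [-55]
RETURN_VALUE → return -55.

-55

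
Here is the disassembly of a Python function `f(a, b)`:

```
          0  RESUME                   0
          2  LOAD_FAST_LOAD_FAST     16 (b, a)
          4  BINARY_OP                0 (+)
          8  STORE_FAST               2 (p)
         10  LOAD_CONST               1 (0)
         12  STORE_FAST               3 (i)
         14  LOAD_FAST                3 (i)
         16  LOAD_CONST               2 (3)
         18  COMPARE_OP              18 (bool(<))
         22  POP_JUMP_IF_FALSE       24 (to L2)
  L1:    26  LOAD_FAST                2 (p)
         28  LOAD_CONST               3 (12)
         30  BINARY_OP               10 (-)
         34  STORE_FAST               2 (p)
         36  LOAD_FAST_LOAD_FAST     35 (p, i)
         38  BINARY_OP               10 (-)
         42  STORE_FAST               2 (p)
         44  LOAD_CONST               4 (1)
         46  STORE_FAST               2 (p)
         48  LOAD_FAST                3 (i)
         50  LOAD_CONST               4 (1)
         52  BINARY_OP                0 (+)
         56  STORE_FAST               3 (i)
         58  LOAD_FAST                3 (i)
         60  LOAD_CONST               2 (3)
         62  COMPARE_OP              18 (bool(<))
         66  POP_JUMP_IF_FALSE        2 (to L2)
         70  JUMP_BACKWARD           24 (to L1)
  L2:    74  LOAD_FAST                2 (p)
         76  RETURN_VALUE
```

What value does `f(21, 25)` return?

1

LOAD_FAST_LOAD_FAST b,a → push 25,21. Stack: [25, 21]
BINARY_OP + → 25 + 21 = 46. Stack: [46]
STORE_FAST p → p=46. Stack: []
LOAD_CONST → push 0. Stack: [0]
STORE_FAST i → i=0. Stack: []
LOAD_FAST i → push 0. Stack: [0]
LOAD_CONST → push 3. Stack: [0, 3]
COMPARE_OP bool(<) → 0 vs 3 = True. Stack: [True]
POP_JUMP_IF_FALSE → pop True; no jump. Stack: []
LOAD_FAST p → push 46. Stack: [46]
LOAD_CONST → push 12. Stack: [46, 12]
BINARY_OP - → 46 - 12 = 34. Stack: [34]
STORE_FAST p → p=34. Stack: []
LOAD_FAST_LOAD_FAST p,i → push 34,0. Stack: [34, 0]
BINARY_OP - → 34 - 0 = 34. Stack: [34]
STORE_FAST p → p=34. Stack: []
LOAD_CONST → push 1. Stack: [1]
STORE_FAST p → p=1. Stack: []
LOAD_FAST i → push 0. Stack: [0]
LOAD_CONST → push 1. Stack: [0, 1]
BINARY_OP + → 0 + 1 = 1. Stack: [1]
STORE_FAST i → i=1. Stack: []
LOAD_FAST i → push 1. Stack: [1]
LOAD_CONST → push 3. Stack: [1, 3]
COMPARE_OP bool(<) → 1 vs 3 = True. Stack: [True]
POP_JUMP_IF_FALSE → pop True; no jump. Stack: []
LOAD_FAST p → push 1. Stack: [1]
LOAD_CONST → push 12. Stack: [1, 12]
BINARY_OP - → 1 - 12 = -11. Stack: [-11]
STORE_FAST p → p=-11. Stack: []
LOAD_FAST_LOAD_FAST p,i → push -11,1. Stack: [-11, 1]
BINARY_OP - → -11 - 1 = -12. Stack: [-12]
STORE_FAST p → p=-12. Stack: []
LOAD_CONST → push 1. Stack: [1]
STORE_FAST p → p=1. Stack: []
LOAD_FAST i → push 1. Stack: [1]
LOAD_CONST → push 1. Stack: [1, 1]
BINARY_OP + → 1 + 1 = 2. Stack: [2]
STORE_FAST i → i=2. Stack: []
LOAD_FAST i → push 2. Stack: [2]
LOAD_CONST → push 3. Stack: [2, 3]
COMPARE_OP bool(<) → 2 vs 3 = True. Stack: [True]
POP_JUMP_IF_FALSE → pop True; no jump. Stack: []
LOAD_FAST p → push 1. Stack: [1]
LOAD_CONST → push 12. Stack: [1, 12]
BINARY_OP - → 1 - 12 = -11. Stack: [-11]
STORE_FAST p → p=-11. Stack: []
LOAD_FAST_LOAD_FAST p,i → push -11,2. Stack: [-11, 2]
BINARY_OP - → -11 - 2 = -13. Stack: [-13]
STORE_FAST p → p=-13. Stack: []
LOAD_CONST → push 1. Stack: [1]
STORE_FAST p → p=1. Stack: []
LOAD_FAST i → push 2. Stack: [2]
LOAD_CONST → push 1. Stack: [2, 1]
BINARY_OP + → 2 + 1 = 3. Stack: [3]
STORE_FAST i → i=3. Stack: []
LOAD_FAST i → push 3. Stack: [3]
LOAD_CONST → push 3. Stack: [3, 3]
COMPARE_OP bool(<) → 3 vs 3 = False. Stack: [False]
POP_JUMP_IF_FALSE → pop False; jump. Stack: []
LOAD_FAST p → push 1. Stack: [1]
RETURN_VALUE → return 1.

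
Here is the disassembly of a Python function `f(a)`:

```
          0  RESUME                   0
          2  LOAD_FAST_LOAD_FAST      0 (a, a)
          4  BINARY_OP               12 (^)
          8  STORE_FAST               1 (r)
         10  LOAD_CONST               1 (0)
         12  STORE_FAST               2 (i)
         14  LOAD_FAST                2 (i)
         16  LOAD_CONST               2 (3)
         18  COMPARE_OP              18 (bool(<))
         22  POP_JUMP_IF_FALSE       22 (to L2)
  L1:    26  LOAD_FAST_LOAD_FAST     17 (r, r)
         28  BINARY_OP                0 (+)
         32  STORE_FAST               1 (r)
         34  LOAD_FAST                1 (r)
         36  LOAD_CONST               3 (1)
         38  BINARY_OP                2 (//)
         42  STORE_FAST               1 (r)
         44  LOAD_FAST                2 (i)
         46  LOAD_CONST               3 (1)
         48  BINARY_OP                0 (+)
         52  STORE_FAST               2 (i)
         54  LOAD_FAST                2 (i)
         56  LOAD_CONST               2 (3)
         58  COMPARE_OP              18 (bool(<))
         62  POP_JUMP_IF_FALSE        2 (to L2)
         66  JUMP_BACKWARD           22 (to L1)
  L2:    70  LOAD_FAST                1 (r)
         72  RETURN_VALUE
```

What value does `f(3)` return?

0

LOAD_FAST_LOAD_FAST a,a → push 3,3. Stack: [3, 3]
BINARY_OP ^ → 3 ^ 3 = 0. Stack: [0]
STORE_FAST r → r=0. Stack: []
LOAD_CONST → push 0. Stack: [0]
STORE_FAST i → i=0. Stack: []
LOAD_FAST i → push 0. Stack: [0]
LOAD_CONST → push 3. Stack: [0, 3]
COMPARE_OP bool(<) → 0 vs 3 = True. Stack: [True]
POP_JUMP_IF_FALSE → pop True; no jump. Stack: []
LOAD_FAST_LOAD_FAST r,r → push 0,0. Stack: [0, 0]
BINARY_OP + → 0 + 0 = 0. Stack: [0]
STORE_FAST r → r=0. Stack: []
LOAD_FAST r → push 0. Stack: [0]
LOAD_CONST → push 1. Stack: [0, 1]
BINARY_OP // → 0 // 1 = 0. Stack: [0]
STORE_FAST r → r=0. Stack: []
LOAD_FAST i → push 0. Stack: [0]
LOAD_CONST → push 1. Stack: [0, 1]
BINARY_OP + → 0 + 1 = 1. Stack: [1]
STORE_FAST i → i=1. Stack: []
LOAD_FAST i → push 1. Stack: [1]
LOAD_CONST → push 3. Stack: [1, 3]
COMPARE_OP bool(<) → 1 vs 3 = True. Stack: [True]
POP_JUMP_IF_FALSE → pop True; no jump. Stack: []
LOAD_FAST_LOAD_FAST r,r → push 0,0. Stack: [0, 0]
BINARY_OP + → 0 + 0 = 0. Stack: [0]
STORE_FAST r → r=0. Stack: []
LOAD_FAST r → push 0. Stack: [0]
LOAD_CONST → push 1. Stack: [0, 1]
BINARY_OP // → 0 // 1 = 0. Stack: [0]
STORE_FAST r → r=0. Stack: []
LOAD_FAST i → push 1. Stack: [1]
LOAD_CONST → push 1. Stack: [1, 1]
BINARY_OP + → 1 + 1 = 2. Stack: [2]
STORE_FAST i → i=2. Stack: []
LOAD_FAST i → push 2. Stack: [2]
LOAD_CONST → push 3. Stack: [2, 3]
COMPARE_OP bool(<) → 2 vs 3 = True. Stack: [True]
POP_JUMP_IF_FALSE → pop True; no jump. Stack: []
LOAD_FAST_LOAD_FAST r,r → push 0,0. Stack: [0, 0]
BINARY_OP + → 0 + 0 = 0. Stack: [0]
STORE_FAST r → r=0. Stack: []
LOAD_FAST r → push 0. Stack: [0]
LOAD_CONST → push 1. Stack: [0, 1]
BINARY_OP // → 0 // 1 = 0. Stack: [0]
STORE_FAST r → r=0. Stack: []
LOAD_FAST i → push 2. Stack: [2]
LOAD_CONST → push 1. Stack: [2, 1]
BINARY_OP + → 2 + 1 = 3. Stack: [3]
STORE_FAST i → i=3. Stack: []
LOAD_FAST i → push 3. Stack: [3]
LOAD_CONST → push 3. Stack: [3, 3]
COMPARE_OP bool(<) → 3 vs 3 = False. Stack: [False]
POP_JUMP_IF_FALSE → pop False; jump. Stack: []
LOAD_FAST r → push 0. Stack: [0]
RETURN_VALUE → return 0.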